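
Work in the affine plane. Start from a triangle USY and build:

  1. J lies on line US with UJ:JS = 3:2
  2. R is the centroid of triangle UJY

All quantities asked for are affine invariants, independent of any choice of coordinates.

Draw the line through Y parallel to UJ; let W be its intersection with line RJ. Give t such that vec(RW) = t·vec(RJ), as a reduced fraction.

t = -2

Work in coordinates with U = (0, 0), S = (1, 0), Y = (0, 1).
1. J lies on line US with UJ:JS = 3:2 ⇒ J = (3/5, 0)
2. R is the centroid of triangle UJY ⇒ R = (1/5, 1/3)
through Y parallel to UJ: direction (3/5, 0); meets RJ at W = (-3/5, 1)
W = R + t·(J−R) with t = -2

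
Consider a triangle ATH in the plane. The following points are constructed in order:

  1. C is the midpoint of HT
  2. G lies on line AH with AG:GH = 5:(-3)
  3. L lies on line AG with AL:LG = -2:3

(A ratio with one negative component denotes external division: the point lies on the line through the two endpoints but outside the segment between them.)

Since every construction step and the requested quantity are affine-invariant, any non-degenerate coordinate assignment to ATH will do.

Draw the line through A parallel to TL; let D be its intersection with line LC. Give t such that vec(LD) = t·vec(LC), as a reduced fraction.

t = 5/3

Set A = (0, 0), T = (1, 0), H = (0, 1); any affine frame gives the same invariant.
1. C is the midpoint of HT ⇒ C = (1/2, 1/2)
2. G lies on line AH with AG:GH = 5:(-3) ⇒ G = (0, 5/2)
3. L lies on line AG with AL:LG = -2:3 ⇒ L = (0, -5)
through A parallel to TL: direction (-1, -5); meets LC at D = (5/6, 25/6)
D = L + t·(C−L) with t = 5/3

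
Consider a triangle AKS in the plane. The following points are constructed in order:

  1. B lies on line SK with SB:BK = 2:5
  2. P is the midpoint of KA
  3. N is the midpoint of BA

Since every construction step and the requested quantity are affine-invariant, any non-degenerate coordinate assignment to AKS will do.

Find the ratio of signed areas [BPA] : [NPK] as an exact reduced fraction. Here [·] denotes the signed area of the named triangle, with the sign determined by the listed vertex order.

[BPA]:[NPK] = -2

Set A = (0, 0), K = (1, 0), S = (0, 1); any affine frame gives the same invariant.
1. B lies on line SK with SB:BK = 2:5 ⇒ B = (2/7, 5/7)
2. P is the midpoint of KA ⇒ P = (1/2, 0)
3. N is the midpoint of BA ⇒ N = (1/7, 5/14)
2·[BPA] = -5/14, 2·[NPK] = 5/28
[BPA]:[NPK] = -5/14:5/28 = -2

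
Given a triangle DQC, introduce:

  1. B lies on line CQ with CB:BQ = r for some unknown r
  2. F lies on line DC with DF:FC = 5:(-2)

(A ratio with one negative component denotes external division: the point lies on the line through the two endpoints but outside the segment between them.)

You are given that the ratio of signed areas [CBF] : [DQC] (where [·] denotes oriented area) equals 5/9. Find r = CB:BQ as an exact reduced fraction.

r = 5

Work in coordinates with D = (0, 0), Q = (1, 0), C = (0, 1).
1. With CB:BQ = r, write λ = r/(r+1) so B = C + λ·(Q−C); B is affine-linear in λ
2. F lies on line DC with DF:FC = 5:(-2) ⇒ F = (0, 5/3)
Every point depending on B is an affine combination of B and λ-independent points, so each such coordinate is linear in λ; the λ² term in each signed area is a multiple of (Q−C)×(Q−C) = 0, so 2·[CBF] and 2·[DQC] are each linear in λ. Evaluating at λ=0 and λ=1:
  2·[CBF] = 2/3·λ,   2·[DQC] = 1
So [CBF]:[DQC] = (2/3·λ) / (1). Setting this equal to 5/9:
  2/3·λ = 5/9·(1)  ⇒  λ = 5/6
Then r = λ/(1−λ) = (5/6)/(1/6) = 5. Check: with r = 5, B = (5/6, 1/6) and [CBF]:[DQC] = 5/9 as required.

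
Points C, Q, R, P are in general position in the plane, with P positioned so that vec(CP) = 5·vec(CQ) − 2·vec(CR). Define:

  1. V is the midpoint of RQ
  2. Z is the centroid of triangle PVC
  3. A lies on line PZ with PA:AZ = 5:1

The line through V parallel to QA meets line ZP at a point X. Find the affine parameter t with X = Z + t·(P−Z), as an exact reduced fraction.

Assign C = (0, 0), Q = (1, 0), R = (0, 1), P = (5, -2) — the answer is frame-independent, so this choice is without loss of generality.
1. V is the midpoint of RQ ⇒ V = (1/2, 1/2)
2. Z is the centroid of triangle PVC ⇒ Z = (11/6, -1/2)
3. A lies on line PZ with PA:AZ = 5:1 ⇒ A = (85/36, -3/4)
through V parallel to QA: direction (49/36, -3/4); meets ZP at X = (379/72, -17/8)
X = Z + t·(P−Z) with t = 13/12

t = 13/12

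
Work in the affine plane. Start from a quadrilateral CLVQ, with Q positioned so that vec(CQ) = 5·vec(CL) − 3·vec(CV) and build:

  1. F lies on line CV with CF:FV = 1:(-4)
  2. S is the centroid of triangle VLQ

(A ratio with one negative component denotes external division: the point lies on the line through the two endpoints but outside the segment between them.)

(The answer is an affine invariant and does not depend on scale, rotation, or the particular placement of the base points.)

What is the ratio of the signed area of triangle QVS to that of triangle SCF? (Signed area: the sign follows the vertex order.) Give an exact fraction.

[QVS]:[SCF] = 1/2

Work in coordinates with C = (0, 0), L = (1, 0), V = (0, 1), Q = (5, -3).
1. F lies on line CV with CF:FV = 1:(-4) ⇒ F = (0, -1/3)
2. S is the centroid of triangle VLQ ⇒ S = (2, -2/3)
2·[QVS] = 1/3, 2·[SCF] = 2/3
[QVS]:[SCF] = 1/3:2/3 = 1/2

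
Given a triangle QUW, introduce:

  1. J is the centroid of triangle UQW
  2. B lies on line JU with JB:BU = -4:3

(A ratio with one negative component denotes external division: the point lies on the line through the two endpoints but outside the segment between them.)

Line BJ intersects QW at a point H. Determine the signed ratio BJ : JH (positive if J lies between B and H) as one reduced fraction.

Choose coordinates Q = (0, 0), U = (1, 0), W = (0, 1).
1. J is the centroid of triangle UQW ⇒ J = (1/3, 1/3)
2. B lies on line JU with JB:BU = -4:3 ⇒ B = (3, -1)
line BJ meets QW at H = (0, 1/2)
J = B + t·(H−B) with t = 8/9, so BJ:JH = 8/9:1/9

BJ:JH = 8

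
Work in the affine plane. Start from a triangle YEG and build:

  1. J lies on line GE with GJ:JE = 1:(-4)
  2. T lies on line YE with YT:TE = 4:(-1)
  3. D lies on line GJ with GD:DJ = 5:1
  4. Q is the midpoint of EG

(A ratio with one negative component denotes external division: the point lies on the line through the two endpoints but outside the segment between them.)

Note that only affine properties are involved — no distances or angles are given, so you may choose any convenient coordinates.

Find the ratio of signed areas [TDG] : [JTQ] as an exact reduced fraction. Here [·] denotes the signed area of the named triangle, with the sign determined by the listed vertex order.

Assign Y = (0, 0), E = (1, 0), G = (0, 1) — the answer is frame-independent, so this choice is without loss of generality.
1. J lies on line GE with GJ:JE = 1:(-4) ⇒ J = (-1/3, 4/3)
2. T lies on line YE with YT:TE = 4:(-1) ⇒ T = (4/3, 0)
3. D lies on line GJ with GD:DJ = 5:1 ⇒ D = (-5/18, 23/18)
4. Q is the midpoint of EG ⇒ Q = (1/2, 1/2)
2·[TDG] = 5/54, 2·[JTQ] = -5/18
[TDG]:[JTQ] = 5/54:-5/18 = -1/3

[TDG]:[JTQ] = -1/3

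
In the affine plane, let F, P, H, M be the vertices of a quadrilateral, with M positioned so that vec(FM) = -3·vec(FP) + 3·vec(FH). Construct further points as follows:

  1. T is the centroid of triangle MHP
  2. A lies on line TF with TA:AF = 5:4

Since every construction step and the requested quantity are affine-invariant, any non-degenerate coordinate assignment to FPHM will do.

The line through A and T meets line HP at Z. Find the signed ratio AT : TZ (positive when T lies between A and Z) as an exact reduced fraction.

Assign F = (0, 0), P = (1, 0), H = (0, 1), M = (-3, 3) — the answer is frame-independent, so this choice is without loss of generality.
1. T is the centroid of triangle MHP ⇒ T = (-2/3, 4/3)
2. A lies on line TF with TA:AF = 5:4 ⇒ A = (-8/27, 16/27)
line AT meets HP at Z = (-1, 2)
T = A + t·(Z−A) with t = 10/19, so AT:TZ = 10/19:9/19

AT:TZ = 10/9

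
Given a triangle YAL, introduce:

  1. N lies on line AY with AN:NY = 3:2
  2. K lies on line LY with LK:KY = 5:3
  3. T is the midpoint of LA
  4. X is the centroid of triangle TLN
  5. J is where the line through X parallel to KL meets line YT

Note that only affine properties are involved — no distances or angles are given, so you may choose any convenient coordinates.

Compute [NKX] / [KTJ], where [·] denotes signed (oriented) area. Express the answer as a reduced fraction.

Work in coordinates with Y = (0, 0), A = (1, 0), L = (0, 1).
1. N lies on line AY with AN:NY = 3:2 ⇒ N = (2/5, 0)
2. K lies on line LY with LK:KY = 5:3 ⇒ K = (0, 3/8)
3. T is the midpoint of LA ⇒ T = (1/2, 1/2)
4. X is the centroid of triangle TLN ⇒ X = (3/10, 1/2)
5. J is where the line through X parallel to KL meets line YT ⇒ J = (3/10, 3/10)
2·[NKX] = -13/80, 2·[KTJ] = -3/40
[NKX]:[KTJ] = -13/80:-3/40 = 13/6

[NKX]:[KTJ] = 13/6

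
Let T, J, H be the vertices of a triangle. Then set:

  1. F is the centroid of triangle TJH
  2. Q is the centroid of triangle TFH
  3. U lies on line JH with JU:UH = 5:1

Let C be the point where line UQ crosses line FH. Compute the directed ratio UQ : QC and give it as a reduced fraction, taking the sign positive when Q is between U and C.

UQ:QC = -3/2

Work in coordinates with T = (0, 0), J = (1, 0), H = (0, 1).
1. F is the centroid of triangle TJH ⇒ F = (1/3, 1/3)
2. Q is the centroid of triangle TFH ⇒ Q = (1/9, 4/9)
3. U lies on line JH with JU:UH = 5:1 ⇒ U = (1/6, 5/6)
line UQ meets FH at C = (4/27, 19/27)
Q = U + t·(C−U) with t = 3, so UQ:QC = 3:-2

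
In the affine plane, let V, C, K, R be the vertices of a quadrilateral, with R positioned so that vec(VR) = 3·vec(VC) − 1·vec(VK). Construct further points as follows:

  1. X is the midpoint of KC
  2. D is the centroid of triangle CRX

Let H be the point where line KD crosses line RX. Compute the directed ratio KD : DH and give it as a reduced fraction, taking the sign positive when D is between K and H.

KD:DH = -4

Set V = (0, 0), C = (1, 0), K = (0, 1), R = (3, -1); any affine frame gives the same invariant.
1. X is the midpoint of KC ⇒ X = (1/2, 1/2)
2. D is the centroid of triangle CRX ⇒ D = (3/2, -1/6)
line KD meets RX at H = (9/8, 1/8)
D = K + t·(H−K) with t = 4/3, so KD:DH = 4/3:-1/3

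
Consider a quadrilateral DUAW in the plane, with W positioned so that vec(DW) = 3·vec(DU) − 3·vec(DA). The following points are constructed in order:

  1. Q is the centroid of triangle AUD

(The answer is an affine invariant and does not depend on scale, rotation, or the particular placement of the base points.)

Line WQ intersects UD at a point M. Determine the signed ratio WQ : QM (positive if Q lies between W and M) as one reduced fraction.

WQ:QM = -10

Assign D = (0, 0), U = (1, 0), A = (0, 1), W = (3, -3) — the answer is frame-independent, so this choice is without loss of generality.
1. Q is the centroid of triangle AUD ⇒ Q = (1/3, 1/3)
line WQ meets UD at M = (3/5, 0)
Q = W + t·(M−W) with t = 10/9, so WQ:QM = 10/9:-1/9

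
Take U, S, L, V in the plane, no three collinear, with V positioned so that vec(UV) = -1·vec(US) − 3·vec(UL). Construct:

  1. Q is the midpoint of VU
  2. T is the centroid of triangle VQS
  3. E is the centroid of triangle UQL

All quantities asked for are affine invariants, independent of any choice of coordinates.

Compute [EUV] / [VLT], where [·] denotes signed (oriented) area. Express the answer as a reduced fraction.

Choose coordinates U = (0, 0), S = (1, 0), L = (0, 1), V = (-1, -3).
1. Q is the midpoint of VU ⇒ Q = (-1/2, -3/2)
2. T is the centroid of triangle VQS ⇒ T = (-1/6, -3/2)
3. E is the centroid of triangle UQL ⇒ E = (-1/6, -1/6)
2·[EUV] = -1/3, 2·[VLT] = -11/6
[EUV]:[VLT] = -1/3:-11/6 = 2/11

[EUV]:[VLT] = 2/11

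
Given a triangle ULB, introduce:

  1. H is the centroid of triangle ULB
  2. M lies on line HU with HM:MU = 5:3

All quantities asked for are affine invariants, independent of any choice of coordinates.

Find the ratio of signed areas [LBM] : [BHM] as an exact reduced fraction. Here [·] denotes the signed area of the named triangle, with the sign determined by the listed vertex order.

Assign U = (0, 0), L = (1, 0), B = (0, 1) — the answer is frame-independent, so this choice is without loss of generality.
1. H is the centroid of triangle ULB ⇒ H = (1/3, 1/3)
2. M lies on line HU with HM:MU = 5:3 ⇒ M = (1/8, 1/8)
2·[LBM] = 3/4, 2·[BHM] = -5/24
[LBM]:[BHM] = 3/4:-5/24 = -18/5

[LBM]:[BHM] = -18/5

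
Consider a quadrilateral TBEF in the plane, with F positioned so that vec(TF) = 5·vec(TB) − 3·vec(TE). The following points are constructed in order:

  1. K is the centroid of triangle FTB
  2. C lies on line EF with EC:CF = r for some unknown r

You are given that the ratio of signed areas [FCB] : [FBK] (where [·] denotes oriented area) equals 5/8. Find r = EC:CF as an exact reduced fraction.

Work in coordinates with T = (0, 0), B = (1, 0), E = (0, 1), F = (5, -3).
1. K is the centroid of triangle FTB ⇒ K = (2, -1)
2. With EC:CF = r, write λ = r/(r+1) so C = E + λ·(F−E); C is affine-linear in λ
Every point depending on C is an affine combination of C and λ-independent points, so each such coordinate is linear in λ; the λ² term in each signed area is a multiple of (F−E)×(F−E) = 0, so 2·[FCB] and 2·[FBK] are each linear in λ. Evaluating at λ=0 and λ=1:
  2·[FCB] = −λ + 1,   2·[FBK] = 1
So [FCB]:[FBK] = (−λ + 1) / (1). Setting this equal to 5/8:
  −λ + 1 = 5/8·(1)  ⇒  λ = 3/8
Then r = λ/(1−λ) = (3/8)/(5/8) = 3/5. Check: with r = 3/5, C = (15/8, -1/2) and [FCB]:[FBK] = 5/8 as required.

r = 3/5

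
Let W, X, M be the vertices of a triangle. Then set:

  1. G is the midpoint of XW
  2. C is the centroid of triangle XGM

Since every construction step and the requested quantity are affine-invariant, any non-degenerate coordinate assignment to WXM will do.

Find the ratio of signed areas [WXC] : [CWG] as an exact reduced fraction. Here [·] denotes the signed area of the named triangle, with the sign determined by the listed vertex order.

Work in coordinates with W = (0, 0), X = (1, 0), M = (0, 1).
1. G is the midpoint of XW ⇒ G = (1/2, 0)
2. C is the centroid of triangle XGM ⇒ C = (1/2, 1/3)
2·[WXC] = 1/3, 2·[CWG] = 1/6
[WXC]:[CWG] = 1/3:1/6 = 2

[WXC]:[CWG] = 2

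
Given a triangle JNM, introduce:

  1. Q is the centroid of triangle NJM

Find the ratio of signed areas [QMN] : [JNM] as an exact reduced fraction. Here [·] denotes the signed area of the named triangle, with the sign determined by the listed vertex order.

[QMN]:[JNM] = -1/3

Assign J = (0, 0), N = (1, 0), M = (0, 1) — the answer is frame-independent, so this choice is without loss of generality.
1. Q is the centroid of triangle NJM ⇒ Q = (1/3, 1/3)
2·[QMN] = -1/3, 2·[JNM] = 1
[QMN]:[JNM] = -1/3:1 = -1/3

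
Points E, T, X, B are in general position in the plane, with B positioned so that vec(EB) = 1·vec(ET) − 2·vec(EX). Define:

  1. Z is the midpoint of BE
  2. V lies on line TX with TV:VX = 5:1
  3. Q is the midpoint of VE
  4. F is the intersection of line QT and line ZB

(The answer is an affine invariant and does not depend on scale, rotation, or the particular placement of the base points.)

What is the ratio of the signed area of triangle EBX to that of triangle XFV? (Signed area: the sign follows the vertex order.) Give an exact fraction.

[EBX]:[XFV] = 17/2

Work in coordinates with E = (0, 0), T = (1, 0), X = (0, 1), B = (1, -2).
1. Z is the midpoint of BE ⇒ Z = (1/2, -1)
2. V lies on line TX with TV:VX = 5:1 ⇒ V = (1/6, 5/6)
3. Q is the midpoint of VE ⇒ Q = (1/12, 5/12)
4. F is the intersection of line QT and line ZB ⇒ F = (-5/17, 10/17)
2·[EBX] = 1, 2·[XFV] = 2/17
[EBX]:[XFV] = 1:2/17 = 17/2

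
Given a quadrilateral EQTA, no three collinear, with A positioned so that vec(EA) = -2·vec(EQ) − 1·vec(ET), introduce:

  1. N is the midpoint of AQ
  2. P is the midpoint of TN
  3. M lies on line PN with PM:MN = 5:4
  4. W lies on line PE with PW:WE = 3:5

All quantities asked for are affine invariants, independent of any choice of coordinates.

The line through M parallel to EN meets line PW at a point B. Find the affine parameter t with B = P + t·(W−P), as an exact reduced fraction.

Choose coordinates E = (0, 0), Q = (1, 0), T = (0, 1), A = (-2, -1).
1. N is the midpoint of AQ ⇒ N = (-1/2, -1/2)
2. P is the midpoint of TN ⇒ P = (-1/4, 1/4)
3. M lies on line PN with PM:MN = 5:4 ⇒ M = (-7/18, -1/6)
4. W lies on line PE with PW:WE = 3:5 ⇒ W = (-5/32, 5/32)
through M parallel to EN: direction (-1/2, -1/2); meets PW at B = (-1/9, 1/9)
B = P + t·(W−P) with t = 40/27

t = 40/27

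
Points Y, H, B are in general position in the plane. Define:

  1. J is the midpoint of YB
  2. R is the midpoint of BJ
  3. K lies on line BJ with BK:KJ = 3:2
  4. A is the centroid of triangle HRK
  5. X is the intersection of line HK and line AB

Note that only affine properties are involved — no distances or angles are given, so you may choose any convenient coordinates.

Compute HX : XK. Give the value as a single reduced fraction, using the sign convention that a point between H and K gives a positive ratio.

HX:XK = 11/6

Assign Y = (0, 0), H = (1, 0), B = (0, 1) — the answer is frame-independent, so this choice is without loss of generality.
1. J is the midpoint of YB ⇒ J = (0, 1/2)
2. R is the midpoint of BJ ⇒ R = (0, 3/4)
3. K lies on line BJ with BK:KJ = 3:2 ⇒ K = (0, 7/10)
4. A is the centroid of triangle HRK ⇒ A = (1/3, 29/60)
5. X is the intersection of line HK and line AB ⇒ X = (6/17, 77/170)
X = H + t·(K−H) with t = 11/17, so HX:XK = t:(1−t) = 11/17:6/17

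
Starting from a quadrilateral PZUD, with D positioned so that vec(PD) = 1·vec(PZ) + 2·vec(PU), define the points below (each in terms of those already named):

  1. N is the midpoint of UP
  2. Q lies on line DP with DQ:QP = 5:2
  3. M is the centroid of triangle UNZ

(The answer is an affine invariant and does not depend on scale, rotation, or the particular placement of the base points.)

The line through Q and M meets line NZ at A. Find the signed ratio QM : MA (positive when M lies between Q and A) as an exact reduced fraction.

QM:MA = 2/7

Work in coordinates with P = (0, 0), Z = (1, 0), U = (0, 1), D = (1, 2).
1. N is the midpoint of UP ⇒ N = (0, 1/2)
2. Q lies on line DP with DQ:QP = 5:2 ⇒ Q = (2/7, 4/7)
3. M is the centroid of triangle UNZ ⇒ M = (1/3, 1/2)
line QM meets NZ at A = (1/2, 1/4)
M = Q + t·(A−Q) with t = 2/9, so QM:MA = 2/9:7/9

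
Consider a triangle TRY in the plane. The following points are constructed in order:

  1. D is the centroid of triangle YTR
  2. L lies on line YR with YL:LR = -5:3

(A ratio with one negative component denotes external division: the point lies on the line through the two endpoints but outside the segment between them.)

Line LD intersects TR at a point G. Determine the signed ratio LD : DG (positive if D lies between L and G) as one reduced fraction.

Set T = (0, 0), R = (1, 0), Y = (0, 1); any affine frame gives the same invariant.
1. D is the centroid of triangle YTR ⇒ D = (1/3, 1/3)
2. L lies on line YR with YL:LR = -5:3 ⇒ L = (5/2, -3/2)
line LD meets TR at G = (8/11, 0)
D = L + t·(G−L) with t = 11/9, so LD:DG = 11/9:-2/9

LD:DG = -11/2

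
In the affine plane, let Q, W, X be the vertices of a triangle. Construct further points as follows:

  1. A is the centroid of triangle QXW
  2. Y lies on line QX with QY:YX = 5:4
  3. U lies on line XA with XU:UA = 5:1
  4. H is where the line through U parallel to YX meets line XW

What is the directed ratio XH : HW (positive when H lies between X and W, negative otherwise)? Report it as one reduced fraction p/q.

Work in coordinates with Q = (0, 0), W = (1, 0), X = (0, 1).
1. A is the centroid of triangle QXW ⇒ A = (1/3, 1/3)
2. Y lies on line QX with QY:YX = 5:4 ⇒ Y = (0, 5/9)
3. U lies on line XA with XU:UA = 5:1 ⇒ U = (5/18, 4/9)
4. H is where the line through U parallel to YX meets line XW ⇒ H = (5/18, 13/18)
H = X + t·(W−X) with t = 5/18, so XH:HW = t:(1−t) = 5/18:13/18

XH:HW = 5/13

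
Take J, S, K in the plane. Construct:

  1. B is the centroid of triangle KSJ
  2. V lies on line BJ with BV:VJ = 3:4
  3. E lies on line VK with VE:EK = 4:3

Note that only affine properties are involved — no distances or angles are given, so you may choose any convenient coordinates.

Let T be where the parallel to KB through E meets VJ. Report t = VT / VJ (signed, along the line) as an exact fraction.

Assign J = (0, 0), S = (1, 0), K = (0, 1) — the answer is frame-independent, so this choice is without loss of generality.
1. B is the centroid of triangle KSJ ⇒ B = (1/3, 1/3)
2. V lies on line BJ with BV:VJ = 3:4 ⇒ V = (4/21, 4/21)
3. E lies on line VK with VE:EK = 4:3 ⇒ E = (4/49, 32/49)
through E parallel to KB: direction (1/3, -2/3); meets VJ at T = (40/147, 40/147)
T = V + t·(J−V) with t = -3/7

t = -3/7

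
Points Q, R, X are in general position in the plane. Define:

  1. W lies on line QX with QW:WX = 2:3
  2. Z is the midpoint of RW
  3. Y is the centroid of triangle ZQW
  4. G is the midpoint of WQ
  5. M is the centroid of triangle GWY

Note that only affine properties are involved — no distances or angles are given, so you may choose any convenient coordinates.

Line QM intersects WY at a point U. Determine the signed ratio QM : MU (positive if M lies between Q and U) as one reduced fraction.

QM:MU = 5

Choose coordinates Q = (0, 0), R = (1, 0), X = (0, 1).
1. W lies on line QX with QW:WX = 2:3 ⇒ W = (0, 2/5)
2. Z is the midpoint of RW ⇒ Z = (1/2, 1/5)
3. Y is the centroid of triangle ZQW ⇒ Y = (1/6, 1/5)
4. G is the midpoint of WQ ⇒ G = (0, 1/5)
5. M is the centroid of triangle GWY ⇒ M = (1/18, 4/15)
line QM meets WY at U = (1/15, 8/25)
M = Q + t·(U−Q) with t = 5/6, so QM:MU = 5/6:1/6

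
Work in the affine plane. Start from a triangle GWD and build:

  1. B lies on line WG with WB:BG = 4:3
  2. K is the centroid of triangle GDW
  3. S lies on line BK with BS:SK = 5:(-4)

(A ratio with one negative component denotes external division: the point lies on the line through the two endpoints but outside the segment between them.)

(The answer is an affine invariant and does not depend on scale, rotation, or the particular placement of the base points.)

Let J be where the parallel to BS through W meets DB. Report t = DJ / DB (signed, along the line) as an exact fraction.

Work in coordinates with G = (0, 0), W = (1, 0), D = (0, 1).
1. B lies on line WG with WB:BG = 4:3 ⇒ B = (3/7, 0)
2. K is the centroid of triangle GDW ⇒ K = (1/3, 1/3)
3. S lies on line BK with BS:SK = 5:(-4) ⇒ S = (-1/21, 5/3)
through W parallel to BS: direction (-10/21, 5/3); meets DB at J = (15/7, -4)
J = D + t·(B−D) with t = 5

t = 5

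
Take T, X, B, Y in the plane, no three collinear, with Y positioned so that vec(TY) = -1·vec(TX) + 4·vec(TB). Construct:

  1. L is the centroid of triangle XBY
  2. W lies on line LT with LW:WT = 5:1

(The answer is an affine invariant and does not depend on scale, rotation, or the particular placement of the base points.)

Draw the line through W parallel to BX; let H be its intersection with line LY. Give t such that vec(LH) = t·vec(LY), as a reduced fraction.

t = -25/24

Choose coordinates T = (0, 0), X = (1, 0), B = (0, 1), Y = (-1, 4).
1. L is the centroid of triangle XBY ⇒ L = (0, 5/3)
2. W lies on line LT with LW:WT = 5:1 ⇒ W = (0, 5/18)
through W parallel to BX: direction (1, -1); meets LY at H = (25/24, -55/72)
H = L + t·(Y−L) with t = -25/24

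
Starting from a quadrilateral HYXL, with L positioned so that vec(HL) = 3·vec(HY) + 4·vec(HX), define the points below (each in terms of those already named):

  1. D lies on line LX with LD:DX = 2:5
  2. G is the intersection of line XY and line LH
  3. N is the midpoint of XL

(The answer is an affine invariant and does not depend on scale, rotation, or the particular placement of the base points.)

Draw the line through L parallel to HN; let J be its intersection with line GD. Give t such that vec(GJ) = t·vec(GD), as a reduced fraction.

t = 3

Assign H = (0, 0), Y = (1, 0), X = (0, 1), L = (3, 4) — the answer is frame-independent, so this choice is without loss of generality.
1. D lies on line LX with LD:DX = 2:5 ⇒ D = (15/7, 22/7)
2. G is the intersection of line XY and line LH ⇒ G = (3/7, 4/7)
3. N is the midpoint of XL ⇒ N = (3/2, 5/2)
through L parallel to HN: direction (3/2, 5/2); meets GD at J = (39/7, 58/7)
J = G + t·(D−G) with t = 3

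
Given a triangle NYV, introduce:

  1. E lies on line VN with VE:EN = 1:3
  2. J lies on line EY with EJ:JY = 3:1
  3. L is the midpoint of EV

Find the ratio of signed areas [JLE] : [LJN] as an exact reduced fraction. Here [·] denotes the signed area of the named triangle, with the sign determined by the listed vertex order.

[JLE]:[LJN] = -1/7

Set N = (0, 0), Y = (1, 0), V = (0, 1); any affine frame gives the same invariant.
1. E lies on line VN with VE:EN = 1:3 ⇒ E = (0, 3/4)
2. J lies on line EY with EJ:JY = 3:1 ⇒ J = (3/4, 3/16)
3. L is the midpoint of EV ⇒ L = (0, 7/8)
2·[JLE] = 3/32, 2·[LJN] = -21/32
[JLE]:[LJN] = 3/32:-21/32 = -1/7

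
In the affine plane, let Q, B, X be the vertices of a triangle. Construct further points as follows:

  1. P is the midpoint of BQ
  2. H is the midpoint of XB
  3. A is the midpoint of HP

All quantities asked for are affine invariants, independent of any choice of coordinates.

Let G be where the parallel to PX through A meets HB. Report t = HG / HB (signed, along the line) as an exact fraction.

Assign Q = (0, 0), B = (1, 0), X = (0, 1) — the answer is frame-independent, so this choice is without loss of generality.
1. P is the midpoint of BQ ⇒ P = (1/2, 0)
2. H is the midpoint of XB ⇒ H = (1/2, 1/2)
3. A is the midpoint of HP ⇒ A = (1/2, 1/4)
through A parallel to PX: direction (-1/2, 1); meets HB at G = (1/4, 3/4)
G = H + t·(B−H) with t = -1/2

t = -1/2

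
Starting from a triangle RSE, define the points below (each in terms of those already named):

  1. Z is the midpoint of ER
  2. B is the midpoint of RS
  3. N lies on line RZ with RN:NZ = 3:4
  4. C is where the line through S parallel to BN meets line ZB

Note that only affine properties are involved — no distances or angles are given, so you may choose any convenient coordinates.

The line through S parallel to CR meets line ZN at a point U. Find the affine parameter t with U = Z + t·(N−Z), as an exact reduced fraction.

t = 49/4

Assign R = (0, 0), S = (1, 0), E = (0, 1) — the answer is frame-independent, so this choice is without loss of generality.
1. Z is the midpoint of ER ⇒ Z = (0, 1/2)
2. B is the midpoint of RS ⇒ B = (1/2, 0)
3. N lies on line RZ with RN:NZ = 3:4 ⇒ N = (0, 3/14)
4. C is where the line through S parallel to BN meets line ZB ⇒ C = (1/8, 3/8)
through S parallel to CR: direction (-1/8, -3/8); meets ZN at U = (0, -3)
U = Z + t·(N−Z) with t = 49/4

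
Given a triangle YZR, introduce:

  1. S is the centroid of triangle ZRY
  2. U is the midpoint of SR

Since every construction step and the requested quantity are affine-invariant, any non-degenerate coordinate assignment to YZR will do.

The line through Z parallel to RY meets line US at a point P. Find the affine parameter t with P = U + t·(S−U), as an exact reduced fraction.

t = 5

Choose coordinates Y = (0, 0), Z = (1, 0), R = (0, 1).
1. S is the centroid of triangle ZRY ⇒ S = (1/3, 1/3)
2. U is the midpoint of SR ⇒ U = (1/6, 2/3)
through Z parallel to RY: direction (0, -1); meets US at P = (1, -1)
P = U + t·(S−U) with t = 5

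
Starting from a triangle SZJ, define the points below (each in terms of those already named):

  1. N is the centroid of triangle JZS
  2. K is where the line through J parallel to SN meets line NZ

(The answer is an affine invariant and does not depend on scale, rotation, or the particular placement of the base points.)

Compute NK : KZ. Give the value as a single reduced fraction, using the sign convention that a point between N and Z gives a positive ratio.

NK:KZ = -1/2

Assign S = (0, 0), Z = (1, 0), J = (0, 1) — the answer is frame-independent, so this choice is without loss of generality.
1. N is the centroid of triangle JZS ⇒ N = (1/3, 1/3)
2. K is where the line through J parallel to SN meets line NZ ⇒ K = (-1/3, 2/3)
K = N + t·(Z−N) with t = -1, so NK:KZ = t:(1−t) = -1:2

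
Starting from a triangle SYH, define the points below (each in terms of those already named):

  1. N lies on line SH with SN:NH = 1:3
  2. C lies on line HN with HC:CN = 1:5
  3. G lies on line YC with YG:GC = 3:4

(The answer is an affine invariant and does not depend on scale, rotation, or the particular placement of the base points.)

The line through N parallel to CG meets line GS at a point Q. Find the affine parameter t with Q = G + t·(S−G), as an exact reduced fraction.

t = 5/7

Choose coordinates S = (0, 0), Y = (1, 0), H = (0, 1).
1. N lies on line SH with SN:NH = 1:3 ⇒ N = (0, 1/4)
2. C lies on line HN with HC:CN = 1:5 ⇒ C = (0, 7/8)
3. G lies on line YC with YG:GC = 3:4 ⇒ G = (4/7, 3/8)
through N parallel to CG: direction (4/7, -1/2); meets GS at Q = (8/49, 3/28)
Q = G + t·(S−G) with t = 5/7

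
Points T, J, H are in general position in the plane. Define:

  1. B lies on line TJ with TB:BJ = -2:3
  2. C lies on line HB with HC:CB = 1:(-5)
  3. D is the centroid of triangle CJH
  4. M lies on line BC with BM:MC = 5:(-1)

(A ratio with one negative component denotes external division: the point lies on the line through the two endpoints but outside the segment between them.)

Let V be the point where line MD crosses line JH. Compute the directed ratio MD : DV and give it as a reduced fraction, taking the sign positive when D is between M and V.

Work in coordinates with T = (0, 0), J = (1, 0), H = (0, 1).
1. B lies on line TJ with TB:BJ = -2:3 ⇒ B = (-2, 0)
2. C lies on line HB with HC:CB = 1:(-5) ⇒ C = (1/2, 5/4)
3. D is the centroid of triangle CJH ⇒ D = (1/2, 3/4)
4. M lies on line BC with BM:MC = 5:(-1) ⇒ M = (9/8, 25/16)
line MD meets JH at V = (9/23, 14/23)
D = M + t·(V−M) with t = 23/27, so MD:DV = 23/27:4/27

MD:DV = 23/4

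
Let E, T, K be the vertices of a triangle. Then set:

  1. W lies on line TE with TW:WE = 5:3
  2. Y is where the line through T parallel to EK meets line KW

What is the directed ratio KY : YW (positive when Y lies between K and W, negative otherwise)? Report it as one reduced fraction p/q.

KY:YW = -8/5

Set E = (0, 0), T = (1, 0), K = (0, 1); any affine frame gives the same invariant.
1. W lies on line TE with TW:WE = 5:3 ⇒ W = (3/8, 0)
2. Y is where the line through T parallel to EK meets line KW ⇒ Y = (1, -5/3)
Y = K + t·(W−K) with t = 8/3, so KY:YW = t:(1−t) = 8/3:-5/3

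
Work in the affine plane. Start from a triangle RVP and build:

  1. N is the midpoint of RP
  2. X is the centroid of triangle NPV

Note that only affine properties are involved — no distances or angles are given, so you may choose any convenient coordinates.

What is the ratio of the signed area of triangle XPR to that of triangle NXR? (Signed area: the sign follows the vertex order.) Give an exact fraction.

[XPR]:[NXR] = -2

Set R = (0, 0), V = (1, 0), P = (0, 1); any affine frame gives the same invariant.
1. N is the midpoint of RP ⇒ N = (0, 1/2)
2. X is the centroid of triangle NPV ⇒ X = (1/3, 1/2)
2·[XPR] = 1/3, 2·[NXR] = -1/6
[XPR]:[NXR] = 1/3:-1/6 = -2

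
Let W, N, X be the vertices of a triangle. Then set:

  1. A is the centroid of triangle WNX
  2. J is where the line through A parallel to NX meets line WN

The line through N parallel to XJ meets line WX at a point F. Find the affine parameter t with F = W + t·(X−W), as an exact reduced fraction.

Set W = (0, 0), N = (1, 0), X = (0, 1); any affine frame gives the same invariant.
1. A is the centroid of triangle WNX ⇒ A = (1/3, 1/3)
2. J is where the line through A parallel to NX meets line WN ⇒ J = (2/3, 0)
through N parallel to XJ: direction (2/3, -1); meets WX at F = (0, 3/2)
F = W + t·(X−W) with t = 3/2

t = 3/2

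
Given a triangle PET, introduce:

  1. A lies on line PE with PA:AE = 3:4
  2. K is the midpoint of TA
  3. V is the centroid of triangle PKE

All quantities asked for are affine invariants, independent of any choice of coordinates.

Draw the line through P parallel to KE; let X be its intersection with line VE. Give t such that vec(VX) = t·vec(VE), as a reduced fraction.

t = -2

Set P = (0, 0), E = (1, 0), T = (0, 1); any affine frame gives the same invariant.
1. A lies on line PE with PA:AE = 3:4 ⇒ A = (3/7, 0)
2. K is the midpoint of TA ⇒ K = (3/14, 1/2)
3. V is the centroid of triangle PKE ⇒ V = (17/42, 1/6)
through P parallel to KE: direction (11/14, -1/2); meets VE at X = (-11/14, 1/2)
X = V + t·(E−V) with t = -2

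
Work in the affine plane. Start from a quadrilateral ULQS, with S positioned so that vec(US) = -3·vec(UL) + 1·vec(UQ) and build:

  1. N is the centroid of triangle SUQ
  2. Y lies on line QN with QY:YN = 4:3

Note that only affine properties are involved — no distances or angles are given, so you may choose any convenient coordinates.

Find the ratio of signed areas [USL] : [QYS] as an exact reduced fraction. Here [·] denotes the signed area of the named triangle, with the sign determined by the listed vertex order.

Set U = (0, 0), L = (1, 0), Q = (0, 1), S = (-3, 1); any affine frame gives the same invariant.
1. N is the centroid of triangle SUQ ⇒ N = (-1, 2/3)
2. Y lies on line QN with QY:YN = 4:3 ⇒ Y = (-4/7, 17/21)
2·[USL] = -1, 2·[QYS] = -4/7
[USL]:[QYS] = -1:-4/7 = 7/4

[USL]:[QYS] = 7/4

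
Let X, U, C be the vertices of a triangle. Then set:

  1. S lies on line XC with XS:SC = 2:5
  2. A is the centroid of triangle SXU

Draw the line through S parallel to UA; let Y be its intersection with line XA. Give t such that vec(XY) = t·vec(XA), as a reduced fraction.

t = 2

Choose coordinates X = (0, 0), U = (1, 0), C = (0, 1).
1. S lies on line XC with XS:SC = 2:5 ⇒ S = (0, 2/7)
2. A is the centroid of triangle SXU ⇒ A = (1/3, 2/21)
through S parallel to UA: direction (-2/3, 2/21); meets XA at Y = (2/3, 4/21)
Y = X + t·(A−X) with t = 2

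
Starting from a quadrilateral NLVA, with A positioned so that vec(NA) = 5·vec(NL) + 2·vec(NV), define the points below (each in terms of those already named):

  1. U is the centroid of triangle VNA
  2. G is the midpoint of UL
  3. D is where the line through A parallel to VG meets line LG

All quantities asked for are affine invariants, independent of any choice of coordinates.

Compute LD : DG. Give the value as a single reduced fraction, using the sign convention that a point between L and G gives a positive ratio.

Assign N = (0, 0), L = (1, 0), V = (0, 1), A = (5, 2) — the answer is frame-independent, so this choice is without loss of generality.
1. U is the centroid of triangle VNA ⇒ U = (5/3, 1)
2. G is the midpoint of UL ⇒ G = (4/3, 1/2)
3. D is where the line through A parallel to VG meets line LG ⇒ D = (43/15, 14/5)
D = L + t·(G−L) with t = 28/5, so LD:DG = t:(1−t) = 28/5:-23/5

LD:DG = -28/23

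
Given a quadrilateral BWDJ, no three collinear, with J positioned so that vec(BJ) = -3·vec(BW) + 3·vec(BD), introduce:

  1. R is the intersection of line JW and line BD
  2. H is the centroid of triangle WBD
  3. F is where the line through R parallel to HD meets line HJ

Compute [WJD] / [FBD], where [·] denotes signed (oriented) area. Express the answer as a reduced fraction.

Assign B = (0, 0), W = (1, 0), D = (0, 1), J = (-3, 3) — the answer is frame-independent, so this choice is without loss of generality.
1. R is the intersection of line JW and line BD ⇒ R = (0, 3/4)
2. H is the centroid of triangle WBD ⇒ H = (1/3, 1/3)
3. F is where the line through R parallel to HD meets line HJ ⇒ F = (1/8, 1/2)
2·[WJD] = -1, 2·[FBD] = -1/8
[WJD]:[FBD] = -1:-1/8 = 8

[WJD]:[FBD] = 8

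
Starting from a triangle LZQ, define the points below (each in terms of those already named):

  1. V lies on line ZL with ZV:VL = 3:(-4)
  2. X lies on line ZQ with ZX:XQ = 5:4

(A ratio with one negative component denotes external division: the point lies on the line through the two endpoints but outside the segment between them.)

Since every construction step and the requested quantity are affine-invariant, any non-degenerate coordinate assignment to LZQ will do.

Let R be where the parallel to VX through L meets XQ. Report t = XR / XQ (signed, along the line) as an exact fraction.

t = -5/3

Work in coordinates with L = (0, 0), Z = (1, 0), Q = (0, 1).
1. V lies on line ZL with ZV:VL = 3:(-4) ⇒ V = (4, 0)
2. X lies on line ZQ with ZX:XQ = 5:4 ⇒ X = (4/9, 5/9)
through L parallel to VX: direction (-32/9, 5/9); meets XQ at R = (32/27, -5/27)
R = X + t·(Q−X) with t = -5/3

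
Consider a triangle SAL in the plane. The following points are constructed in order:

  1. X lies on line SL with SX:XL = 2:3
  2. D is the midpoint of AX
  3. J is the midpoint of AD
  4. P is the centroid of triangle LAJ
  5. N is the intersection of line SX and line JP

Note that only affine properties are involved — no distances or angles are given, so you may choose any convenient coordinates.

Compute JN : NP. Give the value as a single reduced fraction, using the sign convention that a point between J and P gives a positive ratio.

JN:NP = -9/7

Set S = (0, 0), A = (1, 0), L = (0, 1); any affine frame gives the same invariant.
1. X lies on line SL with SX:XL = 2:3 ⇒ X = (0, 2/5)
2. D is the midpoint of AX ⇒ D = (1/2, 1/5)
3. J is the midpoint of AD ⇒ J = (3/4, 1/10)
4. P is the centroid of triangle LAJ ⇒ P = (7/12, 11/30)
5. N is the intersection of line SX and line JP ⇒ N = (0, 13/10)
N = J + t·(P−J) with t = 9/2, so JN:NP = t:(1−t) = 9/2:-7/2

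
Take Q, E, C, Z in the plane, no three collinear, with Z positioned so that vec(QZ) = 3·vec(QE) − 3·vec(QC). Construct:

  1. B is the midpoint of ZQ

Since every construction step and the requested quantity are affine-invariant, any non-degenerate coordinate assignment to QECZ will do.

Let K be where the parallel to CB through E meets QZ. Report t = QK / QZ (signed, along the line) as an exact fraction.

Set Q = (0, 0), E = (1, 0), C = (0, 1), Z = (3, -3); any affine frame gives the same invariant.
1. B is the midpoint of ZQ ⇒ B = (3/2, -3/2)
through E parallel to CB: direction (3/2, -5/2); meets QZ at K = (5/2, -5/2)
K = Q + t·(Z−Q) with t = 5/6

t = 5/6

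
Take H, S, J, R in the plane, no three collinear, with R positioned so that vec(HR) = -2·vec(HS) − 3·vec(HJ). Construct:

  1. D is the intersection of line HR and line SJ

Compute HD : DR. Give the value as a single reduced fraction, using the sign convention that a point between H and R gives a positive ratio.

HD:DR = -1/6

Set H = (0, 0), S = (1, 0), J = (0, 1), R = (-2, -3); any affine frame gives the same invariant.
1. D is the intersection of line HR and line SJ ⇒ D = (2/5, 3/5)
D = H + t·(R−H) with t = -1/5, so HD:DR = t:(1−t) = -1/5:6/5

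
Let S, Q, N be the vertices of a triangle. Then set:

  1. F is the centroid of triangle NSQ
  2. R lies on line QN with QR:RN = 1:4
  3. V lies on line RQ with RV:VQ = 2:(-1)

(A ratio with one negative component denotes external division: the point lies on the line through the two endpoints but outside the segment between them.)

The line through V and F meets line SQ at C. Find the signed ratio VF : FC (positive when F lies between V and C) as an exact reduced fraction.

VF:FC = -8/5

Choose coordinates S = (0, 0), Q = (1, 0), N = (0, 1).
1. F is the centroid of triangle NSQ ⇒ F = (1/3, 1/3)
2. R lies on line QN with QR:RN = 1:4 ⇒ R = (4/5, 1/5)
3. V lies on line RQ with RV:VQ = 2:(-1) ⇒ V = (6/5, -1/5)
line VF meets SQ at C = (7/8, 0)
F = V + t·(C−V) with t = 8/3, so VF:FC = 8/3:-5/3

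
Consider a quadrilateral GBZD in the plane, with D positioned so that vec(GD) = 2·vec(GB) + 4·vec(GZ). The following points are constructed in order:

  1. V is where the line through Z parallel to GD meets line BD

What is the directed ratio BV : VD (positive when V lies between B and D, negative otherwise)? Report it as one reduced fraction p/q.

Work in coordinates with G = (0, 0), B = (1, 0), Z = (0, 1), D = (2, 4).
1. V is where the line through Z parallel to GD meets line BD ⇒ V = (5/2, 6)
V = B + t·(D−B) with t = 3/2, so BV:VD = t:(1−t) = 3/2:-1/2

BV:VD = -3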